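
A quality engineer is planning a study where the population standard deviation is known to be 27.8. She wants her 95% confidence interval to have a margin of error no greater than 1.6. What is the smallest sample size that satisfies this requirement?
n ≥ 1160

For margin E ≤ 1.6:
n ≥ (z* · σ / E)²
n ≥ (1.960 · 27.8 / 1.6)²
n ≥ 1159.74

Minimum n = 1160 (rounding up)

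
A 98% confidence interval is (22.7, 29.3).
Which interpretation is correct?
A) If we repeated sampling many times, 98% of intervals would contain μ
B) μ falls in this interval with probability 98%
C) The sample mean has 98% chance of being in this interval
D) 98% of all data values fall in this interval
A

A) Correct — this is the frequentist long-run coverage interpretation.
B) Wrong — μ is fixed; the randomness lives in the interval, not in μ.
C) Wrong — x̄ is observed and sits in the interval by construction.
D) Wrong — a CI is about the parameter μ, not individual data values.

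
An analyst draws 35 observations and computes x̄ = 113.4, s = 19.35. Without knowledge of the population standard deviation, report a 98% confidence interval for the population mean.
(105.42, 121.38)

t-interval (σ unknown):
df = n - 1 = 34
t* = 2.441 for 98% confidence

Margin of error = t* · s/√n = 2.441 · 19.35/√35 = 7.98

CI: (105.42, 121.38)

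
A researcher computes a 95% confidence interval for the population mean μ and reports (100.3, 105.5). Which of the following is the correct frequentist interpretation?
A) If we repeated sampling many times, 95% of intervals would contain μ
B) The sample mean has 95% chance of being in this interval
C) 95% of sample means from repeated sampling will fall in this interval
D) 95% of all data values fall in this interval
A

A) Correct — this is the frequentist long-run coverage interpretation.
B) Wrong — x̄ is observed and sits in the interval by construction.
C) Wrong — coverage applies to intervals containing μ, not to future x̄ values.
D) Wrong — a CI is about the parameter μ, not individual data values.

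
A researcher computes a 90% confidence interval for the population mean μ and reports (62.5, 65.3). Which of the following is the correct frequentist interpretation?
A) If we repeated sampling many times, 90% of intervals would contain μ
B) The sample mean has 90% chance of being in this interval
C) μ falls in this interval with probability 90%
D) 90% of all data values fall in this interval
A

A) Correct — this is the frequentist long-run coverage interpretation.
B) Wrong — x̄ is observed and sits in the interval by construction.
C) Wrong — μ is fixed; the randomness lives in the interval, not in μ.
D) Wrong — a CI is about the parameter μ, not individual data values.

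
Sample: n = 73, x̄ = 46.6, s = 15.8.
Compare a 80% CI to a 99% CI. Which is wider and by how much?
99% CI is wider by 5.01

df = 72
80% CI: t* = 1.293, (44.21, 48.99), width = 2 · t* · s/√n = 4.78
99% CI: t* = 2.646, (41.71, 51.49), width = 2 · t* · s/√n = 9.79

The 99% CI is wider by 9.79 - 4.78 = 5.01.
Higher confidence requires a wider interval.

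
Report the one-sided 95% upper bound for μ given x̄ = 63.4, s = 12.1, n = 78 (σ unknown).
μ ≤ 65.68

Upper bound (one-sided):
t* = 1.665 (one-sided for 95%)
Upper bound = x̄ + t* · s/√n = 63.4 + 1.665 · 12.1/√78 = 65.68

We are 95% confident that μ ≤ 65.68.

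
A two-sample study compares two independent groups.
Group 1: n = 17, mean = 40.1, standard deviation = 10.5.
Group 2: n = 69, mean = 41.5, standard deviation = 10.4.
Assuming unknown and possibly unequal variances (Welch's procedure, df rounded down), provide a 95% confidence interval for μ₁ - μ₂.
(-7.26, 4.46)

Difference: x̄₁ - x̄₂ = -1.40
SE = √(s₁²/n₁ + s₂²/n₂) = √(10.5²/17 + 10.4²/69) = 2.8378
df = 24.33 → 24 (Welch–Satterthwaite, rounded down)
t* = 2.064

CI: -1.40 ± 2.064 · 2.8378 = -1.40 ± 5.86 = (-7.26, 4.46)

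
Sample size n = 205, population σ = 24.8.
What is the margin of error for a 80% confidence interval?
Margin of error = 2.22

Margin of error = z* · σ/√n
= 1.282 · 24.8/√205
= 1.282 · 24.8/14.3178
= 2.22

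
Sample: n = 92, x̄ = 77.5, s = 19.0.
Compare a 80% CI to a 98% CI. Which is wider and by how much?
98% CI is wider by 4.27

df = 91
80% CI: t* = 1.291, (74.94, 80.06), width = 2 · t* · s/√n = 5.11
98% CI: t* = 2.368, (72.81, 82.19), width = 2 · t* · s/√n = 9.38

The 98% CI is wider by 9.38 - 5.11 = 4.27.
Higher confidence requires a wider interval.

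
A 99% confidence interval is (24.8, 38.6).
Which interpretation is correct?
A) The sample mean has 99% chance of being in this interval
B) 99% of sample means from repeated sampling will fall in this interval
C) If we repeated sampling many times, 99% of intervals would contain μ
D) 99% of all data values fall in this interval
C

A) Wrong — x̄ is observed and sits in the interval by construction.
B) Wrong — coverage applies to intervals containing μ, not to future x̄ values.
C) Correct — this is the frequentist long-run coverage interpretation.
D) Wrong — a CI is about the parameter μ, not individual data values.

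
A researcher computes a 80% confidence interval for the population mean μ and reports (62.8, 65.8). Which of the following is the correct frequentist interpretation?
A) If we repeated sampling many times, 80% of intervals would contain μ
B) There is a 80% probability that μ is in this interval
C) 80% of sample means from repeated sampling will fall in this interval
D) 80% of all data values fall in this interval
A

A) Correct — this is the frequentist long-run coverage interpretation.
B) Wrong — μ is fixed; the randomness lives in the interval, not in μ.
C) Wrong — coverage applies to intervals containing μ, not to future x̄ values.
D) Wrong — a CI is about the parameter μ, not individual data values.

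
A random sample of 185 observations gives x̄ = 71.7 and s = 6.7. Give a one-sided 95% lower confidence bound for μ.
μ ≥ 70.89

Lower bound (one-sided):
t* = 1.653 (one-sided for 95%)
Lower bound = x̄ - t* · s/√n = 71.7 - 1.653 · 6.7/√185 = 70.89

We are 95% confident that μ ≥ 70.89.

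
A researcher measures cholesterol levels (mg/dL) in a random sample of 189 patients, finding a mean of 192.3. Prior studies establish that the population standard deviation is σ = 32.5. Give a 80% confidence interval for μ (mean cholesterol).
(189.27, 195.33)

z-interval (σ known):
z* = 1.282 for 80% confidence

Margin of error = z* · σ/√n = 1.282 · 32.5/√189 = 3.03

CI: (192.3 - 3.03, 192.3 + 3.03) = (189.27, 195.33)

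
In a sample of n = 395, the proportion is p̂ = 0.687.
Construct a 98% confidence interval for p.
(0.633, 0.741)

Proportion CI:
SE = √(p̂(1-p̂)/n) = √(0.687 · 0.313 / 395) = 0.02333

z* = 2.326
Margin = z* · SE = 2.326 · 0.02333 = 0.0543

CI: 0.687 ± 0.0543 = (0.633, 0.741)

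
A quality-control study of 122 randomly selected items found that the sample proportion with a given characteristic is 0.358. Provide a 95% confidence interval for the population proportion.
(0.273, 0.443)

Proportion CI:
SE = √(p̂(1-p̂)/n) = √(0.358 · 0.642 / 122) = 0.04340

z* = 1.960
Margin = z* · SE = 1.960 · 0.04340 = 0.0851

CI: 0.358 ± 0.0851 = (0.273, 0.443)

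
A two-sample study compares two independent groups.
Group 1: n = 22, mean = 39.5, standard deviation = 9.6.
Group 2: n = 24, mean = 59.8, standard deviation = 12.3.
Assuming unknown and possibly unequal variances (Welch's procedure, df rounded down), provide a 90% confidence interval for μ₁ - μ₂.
(-25.75, -14.85)

Difference: x̄₁ - x̄₂ = -20.30
SE = √(s₁²/n₁ + s₂²/n₂) = √(9.6²/22 + 12.3²/24) = 3.2393
df = 42.95 → 42 (Welch–Satterthwaite, rounded down)
t* = 1.682

CI: -20.30 ± 1.682 · 3.2393 = -20.30 ± 5.45 = (-25.75, -14.85)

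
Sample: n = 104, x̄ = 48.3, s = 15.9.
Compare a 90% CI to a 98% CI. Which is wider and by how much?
98% CI is wider by 2.19

df = 103
90% CI: t* = 1.660, (45.71, 50.89), width = 2 · t* · s/√n = 5.18
98% CI: t* = 2.363, (44.62, 51.98), width = 2 · t* · s/√n = 7.37

The 98% CI is wider by 7.37 - 5.18 = 2.19.
Higher confidence requires a wider interval.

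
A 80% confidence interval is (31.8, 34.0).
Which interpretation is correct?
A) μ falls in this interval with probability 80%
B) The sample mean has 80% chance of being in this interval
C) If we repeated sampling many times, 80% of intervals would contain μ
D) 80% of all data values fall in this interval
C

A) Wrong — μ is fixed; the randomness lives in the interval, not in μ.
B) Wrong — x̄ is observed and sits in the interval by construction.
C) Correct — this is the frequentist long-run coverage interpretation.
D) Wrong — a CI is about the parameter μ, not individual data values.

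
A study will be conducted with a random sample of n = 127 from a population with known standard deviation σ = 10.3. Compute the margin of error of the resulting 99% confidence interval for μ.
Margin of error = 2.35

Margin of error = z* · σ/√n
= 2.576 · 10.3/√127
= 2.576 · 10.3/11.2694
= 2.35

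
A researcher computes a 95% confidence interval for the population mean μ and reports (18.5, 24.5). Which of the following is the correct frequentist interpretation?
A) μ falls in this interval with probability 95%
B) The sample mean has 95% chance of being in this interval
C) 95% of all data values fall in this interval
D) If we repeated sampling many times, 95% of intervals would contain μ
D

A) Wrong — μ is fixed; the randomness lives in the interval, not in μ.
B) Wrong — x̄ is observed and sits in the interval by construction.
C) Wrong — a CI is about the parameter μ, not individual data values.
D) Correct — this is the frequentist long-run coverage interpretation.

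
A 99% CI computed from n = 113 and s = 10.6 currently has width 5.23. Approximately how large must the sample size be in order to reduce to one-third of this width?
n ≈ 1017

CI width ∝ 1/√n
To reduce width by factor 3, need √n to grow by 3 → need 3² = 9 times as many samples.

Current: n = 113, width = 5.23
New: n = 1017, width ≈ 1.72

Width reduced by factor of 5.23/1.72 = 3.04.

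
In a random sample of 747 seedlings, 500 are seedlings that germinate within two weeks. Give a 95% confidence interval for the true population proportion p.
(0.636, 0.703)

Proportion CI:
p̂ = 500/747 = 0.66934
SE = √(p̂(1-p̂)/n) = √(0.66934 · 0.33066 / 747) = 0.01721

z* = 1.960
Margin = z* · SE = 1.960 · 0.01721 = 0.0337

CI: 0.66934 ± 0.0337 = (0.636, 0.703)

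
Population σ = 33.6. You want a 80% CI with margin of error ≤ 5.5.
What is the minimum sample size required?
n ≥ 62

For margin E ≤ 5.5:
n ≥ (z* · σ / E)²
n ≥ (1.282 · 33.6 / 5.5)²
n ≥ 61.34

Minimum n = 62 (rounding up)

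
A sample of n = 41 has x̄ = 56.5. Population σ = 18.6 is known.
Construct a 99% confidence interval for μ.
(49.02, 63.98)

z-interval (σ known):
z* = 2.576 for 99% confidence

Margin of error = z* · σ/√n = 2.576 · 18.6/√41 = 7.48

CI: (56.5 - 7.48, 56.5 + 7.48) = (49.02, 63.98)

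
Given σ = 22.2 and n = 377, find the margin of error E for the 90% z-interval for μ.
Margin of error = 1.88

Margin of error = z* · σ/√n
= 1.645 · 22.2/√377
= 1.645 · 22.2/19.4165
= 1.88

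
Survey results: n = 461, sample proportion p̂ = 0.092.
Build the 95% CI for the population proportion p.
(0.066, 0.118)

Proportion CI:
SE = √(p̂(1-p̂)/n) = √(0.092 · 0.908 / 461) = 0.01346

z* = 1.960
Margin = z* · SE = 1.960 · 0.01346 = 0.0264

CI: 0.092 ± 0.0264 = (0.066, 0.118)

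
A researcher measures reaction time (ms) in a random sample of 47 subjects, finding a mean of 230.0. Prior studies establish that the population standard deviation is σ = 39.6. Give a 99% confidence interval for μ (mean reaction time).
(215.12, 244.88)

z-interval (σ known):
z* = 2.576 for 99% confidence

Margin of error = z* · σ/√n = 2.576 · 39.6/√47 = 14.88

CI: (230.0 - 14.88, 230.0 + 14.88) = (215.12, 244.88)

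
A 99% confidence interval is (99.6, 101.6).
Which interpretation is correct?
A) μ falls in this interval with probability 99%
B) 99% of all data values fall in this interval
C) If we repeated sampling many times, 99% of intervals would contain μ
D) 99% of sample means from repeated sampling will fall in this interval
C

A) Wrong — μ is fixed; the randomness lives in the interval, not in μ.
B) Wrong — a CI is about the parameter μ, not individual data values.
C) Correct — this is the frequentist long-run coverage interpretation.
D) Wrong — coverage applies to intervals containing μ, not to future x̄ values.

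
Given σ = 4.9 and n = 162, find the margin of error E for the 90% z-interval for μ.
Margin of error = 0.63

Margin of error = z* · σ/√n
= 1.645 · 4.9/√162
= 1.645 · 4.9/12.7279
= 0.63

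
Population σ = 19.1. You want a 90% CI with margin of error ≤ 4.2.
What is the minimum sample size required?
n ≥ 56

For margin E ≤ 4.2:
n ≥ (z* · σ / E)²
n ≥ (1.645 · 19.1 / 4.2)²
n ≥ 55.96

Minimum n = 56 (rounding up)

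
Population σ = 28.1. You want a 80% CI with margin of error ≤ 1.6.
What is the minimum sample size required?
n ≥ 507

For margin E ≤ 1.6:
n ≥ (z* · σ / E)²
n ≥ (1.282 · 28.1 / 1.6)²
n ≥ 506.93

Minimum n = 507 (rounding up)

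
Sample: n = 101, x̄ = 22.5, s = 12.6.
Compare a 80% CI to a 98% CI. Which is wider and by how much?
98% CI is wider by 2.70

df = 100
80% CI: t* = 1.290, (20.88, 24.12), width = 2 · t* · s/√n = 3.23
98% CI: t* = 2.364, (19.54, 25.46), width = 2 · t* · s/√n = 5.93

The 98% CI is wider by 5.93 - 3.23 = 2.70.
Higher confidence requires a wider interval.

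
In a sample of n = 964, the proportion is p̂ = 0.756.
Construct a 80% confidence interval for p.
(0.738, 0.774)

Proportion CI:
SE = √(p̂(1-p̂)/n) = √(0.756 · 0.244 / 964) = 0.01383

z* = 1.282
Margin = z* · SE = 1.282 · 0.01383 = 0.0177

CI: 0.756 ± 0.0177 = (0.738, 0.774)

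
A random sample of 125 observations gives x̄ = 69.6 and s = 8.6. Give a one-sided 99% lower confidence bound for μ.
μ ≥ 67.79

Lower bound (one-sided):
t* = 2.357 (one-sided for 99%)
Lower bound = x̄ - t* · s/√n = 69.6 - 2.357 · 8.6/√125 = 67.79

We are 99% confident that μ ≥ 67.79.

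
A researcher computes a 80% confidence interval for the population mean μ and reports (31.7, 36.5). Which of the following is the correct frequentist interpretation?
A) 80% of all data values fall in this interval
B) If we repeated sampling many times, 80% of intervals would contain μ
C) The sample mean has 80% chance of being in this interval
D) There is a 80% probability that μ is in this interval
B

A) Wrong — a CI is about the parameter μ, not individual data values.
B) Correct — this is the frequentist long-run coverage interpretation.
C) Wrong — x̄ is observed and sits in the interval by construction.
D) Wrong — μ is fixed; the randomness lives in the interval, not in μ.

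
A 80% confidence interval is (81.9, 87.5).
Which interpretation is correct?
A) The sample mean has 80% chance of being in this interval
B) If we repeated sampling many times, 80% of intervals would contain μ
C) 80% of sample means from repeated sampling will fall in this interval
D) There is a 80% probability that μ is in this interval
B

A) Wrong — x̄ is observed and sits in the interval by construction.
B) Correct — this is the frequentist long-run coverage interpretation.
C) Wrong — coverage applies to intervals containing μ, not to future x̄ values.
D) Wrong — μ is fixed; the randomness lives in the interval, not in μ.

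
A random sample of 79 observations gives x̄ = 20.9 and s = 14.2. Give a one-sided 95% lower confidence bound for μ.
μ ≥ 18.24

Lower bound (one-sided):
t* = 1.665 (one-sided for 95%)
Lower bound = x̄ - t* · s/√n = 20.9 - 1.665 · 14.2/√79 = 18.24

We are 95% confident that μ ≥ 18.24.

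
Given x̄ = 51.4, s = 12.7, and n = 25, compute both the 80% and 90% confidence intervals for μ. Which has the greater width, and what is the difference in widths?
90% CI is wider by 1.99

df = 24
80% CI: t* = 1.318, (48.05, 54.75), width = 2 · t* · s/√n = 6.70
90% CI: t* = 1.711, (47.05, 55.75), width = 2 · t* · s/√n = 8.69

The 90% CI is wider by 8.69 - 6.70 = 1.99.
Higher confidence requires a wider interval.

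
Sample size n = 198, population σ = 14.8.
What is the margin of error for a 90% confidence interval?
Margin of error = 1.73

Margin of error = z* · σ/√n
= 1.645 · 14.8/√198
= 1.645 · 14.8/14.0712
= 1.73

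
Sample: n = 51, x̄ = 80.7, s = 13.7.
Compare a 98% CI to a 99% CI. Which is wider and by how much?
99% CI is wider by 1.05

df = 50
98% CI: t* = 2.403, (76.09, 85.31), width = 2 · t* · s/√n = 9.22
99% CI: t* = 2.678, (75.56, 85.84), width = 2 · t* · s/√n = 10.27

The 99% CI is wider by 10.27 - 9.22 = 1.05.
Higher confidence requires a wider interval.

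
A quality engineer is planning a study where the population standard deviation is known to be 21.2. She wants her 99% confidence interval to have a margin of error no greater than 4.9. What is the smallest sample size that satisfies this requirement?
n ≥ 125

For margin E ≤ 4.9:
n ≥ (z* · σ / E)²
n ≥ (2.576 · 21.2 / 4.9)²
n ≥ 124.21

Minimum n = 125 (rounding up)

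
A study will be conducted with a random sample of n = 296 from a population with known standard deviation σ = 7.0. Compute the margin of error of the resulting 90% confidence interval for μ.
Margin of error = 0.67

Margin of error = z* · σ/√n
= 1.645 · 7.0/√296
= 1.645 · 7.0/17.2047
= 0.67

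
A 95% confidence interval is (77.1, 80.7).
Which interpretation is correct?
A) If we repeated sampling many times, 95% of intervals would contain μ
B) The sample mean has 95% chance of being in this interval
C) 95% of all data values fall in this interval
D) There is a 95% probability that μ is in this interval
A

A) Correct — this is the frequentist long-run coverage interpretation.
B) Wrong — x̄ is observed and sits in the interval by construction.
C) Wrong — a CI is about the parameter μ, not individual data values.
D) Wrong — μ is fixed; the randomness lives in the interval, not in μ.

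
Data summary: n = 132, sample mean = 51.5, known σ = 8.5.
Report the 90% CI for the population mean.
(50.28, 52.72)

z-interval (σ known):
z* = 1.645 for 90% confidence

Margin of error = z* · σ/√n = 1.645 · 8.5/√132 = 1.22

CI: (51.5 - 1.22, 51.5 + 1.22) = (50.28, 52.72)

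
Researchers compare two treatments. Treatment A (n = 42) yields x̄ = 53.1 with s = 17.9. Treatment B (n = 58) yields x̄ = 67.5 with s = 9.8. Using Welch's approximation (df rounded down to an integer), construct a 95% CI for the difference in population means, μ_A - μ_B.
(-20.50, -8.30)

Difference: x̄₁ - x̄₂ = -14.40
SE = √(s₁²/n₁ + s₂²/n₂) = √(17.9²/42 + 9.8²/58) = 3.0471
df = 58.74 → 58 (Welch–Satterthwaite, rounded down)
t* = 2.002

CI: -14.40 ± 2.002 · 3.0471 = -14.40 ± 6.10 = (-20.50, -8.30)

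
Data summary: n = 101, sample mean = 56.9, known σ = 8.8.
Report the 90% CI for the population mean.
(55.46, 58.34)

z-interval (σ known):
z* = 1.645 for 90% confidence

Margin of error = z* · σ/√n = 1.645 · 8.8/√101 = 1.44

CI: (56.9 - 1.44, 56.9 + 1.44) = (55.46, 58.34)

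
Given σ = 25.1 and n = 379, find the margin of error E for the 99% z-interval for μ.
Margin of error = 3.32

Margin of error = z* · σ/√n
= 2.576 · 25.1/√379
= 2.576 · 25.1/19.4679
= 3.32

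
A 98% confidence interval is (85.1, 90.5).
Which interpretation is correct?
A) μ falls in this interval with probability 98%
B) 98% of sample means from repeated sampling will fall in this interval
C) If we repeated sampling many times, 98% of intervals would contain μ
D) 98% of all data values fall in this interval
C

A) Wrong — μ is fixed; the randomness lives in the interval, not in μ.
B) Wrong — coverage applies to intervals containing μ, not to future x̄ values.
C) Correct — this is the frequentist long-run coverage interpretation.
D) Wrong — a CI is about the parameter μ, not individual data values.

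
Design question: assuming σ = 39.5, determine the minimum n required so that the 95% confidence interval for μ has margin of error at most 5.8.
n ≥ 179

For margin E ≤ 5.8:
n ≥ (z* · σ / E)²
n ≥ (1.960 · 39.5 / 5.8)²
n ≥ 178.18

Minimum n = 179 (rounding up)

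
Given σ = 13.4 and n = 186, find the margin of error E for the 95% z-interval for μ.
Margin of error = 1.93

Margin of error = z* · σ/√n
= 1.960 · 13.4/√186
= 1.960 · 13.4/13.6382
= 1.93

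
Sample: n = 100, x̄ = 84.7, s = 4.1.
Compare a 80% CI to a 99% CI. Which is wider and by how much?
99% CI is wider by 1.09

df = 99
80% CI: t* = 1.290, (84.17, 85.23), width = 2 · t* · s/√n = 1.06
99% CI: t* = 2.626, (83.62, 85.78), width = 2 · t* · s/√n = 2.15

The 99% CI is wider by 2.15 - 1.06 = 1.09.
Higher confidence requires a wider interval.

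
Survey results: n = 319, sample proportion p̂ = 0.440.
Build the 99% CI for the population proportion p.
(0.368, 0.512)

Proportion CI:
SE = √(p̂(1-p̂)/n) = √(0.440 · 0.560 / 319) = 0.02779

z* = 2.576
Margin = z* · SE = 2.576 · 0.02779 = 0.0716

CI: 0.440 ± 0.0716 = (0.368, 0.512)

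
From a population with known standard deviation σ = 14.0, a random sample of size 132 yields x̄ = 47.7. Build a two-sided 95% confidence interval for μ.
(45.31, 50.09)

z-interval (σ known):
z* = 1.960 for 95% confidence

Margin of error = z* · σ/√n = 1.960 · 14.0/√132 = 2.39

CI: (47.7 - 2.39, 47.7 + 2.39) = (45.31, 50.09)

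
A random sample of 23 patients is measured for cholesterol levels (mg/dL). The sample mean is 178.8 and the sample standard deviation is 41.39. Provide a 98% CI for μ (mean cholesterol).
(157.15, 200.45)

t-interval (σ unknown):
df = n - 1 = 22
t* = 2.508 for 98% confidence

Margin of error = t* · s/√n = 2.508 · 41.39/√23 = 21.65

CI: (157.15, 200.45)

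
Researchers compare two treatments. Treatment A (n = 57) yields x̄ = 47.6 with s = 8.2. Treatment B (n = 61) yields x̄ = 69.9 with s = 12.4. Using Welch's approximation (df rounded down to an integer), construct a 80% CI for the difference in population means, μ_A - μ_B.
(-24.78, -19.82)

Difference: x̄₁ - x̄₂ = -22.30
SE = √(s₁²/n₁ + s₂²/n₂) = √(8.2²/57 + 12.4²/61) = 1.9236
df = 104.73 → 104 (Welch–Satterthwaite, rounded down)
t* = 1.290

CI: -22.30 ± 1.290 · 1.9236 = -22.30 ± 2.48 = (-24.78, -19.82)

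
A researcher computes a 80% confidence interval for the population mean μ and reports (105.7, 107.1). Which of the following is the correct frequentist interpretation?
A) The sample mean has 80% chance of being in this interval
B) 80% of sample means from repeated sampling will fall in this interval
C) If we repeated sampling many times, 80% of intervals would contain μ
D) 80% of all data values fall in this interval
C

A) Wrong — x̄ is observed and sits in the interval by construction.
B) Wrong — coverage applies to intervals containing μ, not to future x̄ values.
C) Correct — this is the frequentist long-run coverage interpretation.
D) Wrong — a CI is about the parameter μ, not individual data values.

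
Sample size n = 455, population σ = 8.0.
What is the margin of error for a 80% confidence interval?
Margin of error = 0.48

Margin of error = z* · σ/√n
= 1.282 · 8.0/√455
= 1.282 · 8.0/21.3307
= 0.48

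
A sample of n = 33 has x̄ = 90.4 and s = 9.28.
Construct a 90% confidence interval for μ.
(87.66, 93.14)

t-interval (σ unknown):
df = n - 1 = 32
t* = 1.694 for 90% confidence

Margin of error = t* · s/√n = 1.694 · 9.28/√33 = 2.74

CI: (87.66, 93.14)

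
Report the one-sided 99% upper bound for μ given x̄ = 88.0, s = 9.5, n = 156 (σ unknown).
μ ≤ 89.79

Upper bound (one-sided):
t* = 2.351 (one-sided for 99%)
Upper bound = x̄ + t* · s/√n = 88.0 + 2.351 · 9.5/√156 = 89.79

We are 99% confident that μ ≤ 89.79.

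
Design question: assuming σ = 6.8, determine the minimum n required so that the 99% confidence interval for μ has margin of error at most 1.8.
n ≥ 95

For margin E ≤ 1.8:
n ≥ (z* · σ / E)²
n ≥ (2.576 · 6.8 / 1.8)²
n ≥ 94.70

Minimum n = 95 (rounding up)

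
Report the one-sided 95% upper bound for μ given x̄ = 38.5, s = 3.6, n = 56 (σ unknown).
μ ≤ 39.30

Upper bound (one-sided):
t* = 1.673 (one-sided for 95%)
Upper bound = x̄ + t* · s/√n = 38.5 + 1.673 · 3.6/√56 = 39.30

We are 95% confident that μ ≤ 39.30.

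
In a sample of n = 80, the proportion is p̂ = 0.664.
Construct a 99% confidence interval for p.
(0.528, 0.800)

Proportion CI:
SE = √(p̂(1-p̂)/n) = √(0.664 · 0.336 / 80) = 0.05281

z* = 2.576
Margin = z* · SE = 2.576 · 0.05281 = 0.1360

CI: 0.664 ± 0.1360 = (0.528, 0.800)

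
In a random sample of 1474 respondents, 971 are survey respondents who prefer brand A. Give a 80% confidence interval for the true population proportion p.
(0.643, 0.675)

Proportion CI:
p̂ = 971/1474 = 0.65875
SE = √(p̂(1-p̂)/n) = √(0.65875 · 0.34125 / 1474) = 0.01235

z* = 1.282
Margin = z* · SE = 1.282 · 0.01235 = 0.0158

CI: 0.65875 ± 0.0158 = (0.643, 0.675)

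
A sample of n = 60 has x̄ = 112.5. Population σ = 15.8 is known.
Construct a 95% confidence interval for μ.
(108.50, 116.50)

z-interval (σ known):
z* = 1.960 for 95% confidence

Margin of error = z* · σ/√n = 1.960 · 15.8/√60 = 4.00

CI: (112.5 - 4.00, 112.5 + 4.00) = (108.50, 116.50)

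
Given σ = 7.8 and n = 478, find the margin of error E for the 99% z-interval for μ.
Margin of error = 0.92

Margin of error = z* · σ/√n
= 2.576 · 7.8/√478
= 2.576 · 7.8/21.8632
= 0.92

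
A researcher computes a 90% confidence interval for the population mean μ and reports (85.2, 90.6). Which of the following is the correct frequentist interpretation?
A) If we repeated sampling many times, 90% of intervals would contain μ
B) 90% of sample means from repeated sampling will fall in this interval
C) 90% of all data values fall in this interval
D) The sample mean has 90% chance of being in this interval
A

A) Correct — this is the frequentist long-run coverage interpretation.
B) Wrong — coverage applies to intervals containing μ, not to future x̄ values.
C) Wrong — a CI is about the parameter μ, not individual data values.
D) Wrong — x̄ is observed and sits in the interval by construction.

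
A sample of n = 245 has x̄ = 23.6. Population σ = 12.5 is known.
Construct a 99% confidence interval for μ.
(21.54, 25.66)

z-interval (σ known):
z* = 2.576 for 99% confidence

Margin of error = z* · σ/√n = 2.576 · 12.5/√245 = 2.06

CI: (23.6 - 2.06, 23.6 + 2.06) = (21.54, 25.66)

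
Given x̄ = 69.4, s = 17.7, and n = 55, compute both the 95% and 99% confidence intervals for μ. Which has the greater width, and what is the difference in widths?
99% CI is wider by 3.17

df = 54
95% CI: t* = 2.005, (64.61, 74.19), width = 2 · t* · s/√n = 9.57
99% CI: t* = 2.670, (63.03, 75.77), width = 2 · t* · s/√n = 12.74

The 99% CI is wider by 12.74 - 9.57 = 3.17.
Higher confidence requires a wider interval.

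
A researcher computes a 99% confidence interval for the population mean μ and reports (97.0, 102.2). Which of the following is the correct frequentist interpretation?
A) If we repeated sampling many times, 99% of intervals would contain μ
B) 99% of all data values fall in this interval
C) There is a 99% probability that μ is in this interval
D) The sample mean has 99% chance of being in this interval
A

A) Correct — this is the frequentist long-run coverage interpretation.
B) Wrong — a CI is about the parameter μ, not individual data values.
C) Wrong — μ is fixed; the randomness lives in the interval, not in μ.
D) Wrong — x̄ is observed and sits in the interval by construction.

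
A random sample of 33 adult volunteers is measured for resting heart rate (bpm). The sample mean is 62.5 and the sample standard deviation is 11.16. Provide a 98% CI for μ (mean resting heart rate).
(57.74, 67.26)

t-interval (σ unknown):
df = n - 1 = 32
t* = 2.449 for 98% confidence

Margin of error = t* · s/√n = 2.449 · 11.16/√33 = 4.76

CI: (57.74, 67.26)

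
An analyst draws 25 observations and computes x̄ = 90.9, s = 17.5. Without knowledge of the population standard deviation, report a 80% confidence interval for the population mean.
(86.29, 95.51)

t-interval (σ unknown):
df = n - 1 = 24
t* = 1.318 for 80% confidence

Margin of error = t* · s/√n = 1.318 · 17.5/√25 = 4.61

CI: (86.29, 95.51)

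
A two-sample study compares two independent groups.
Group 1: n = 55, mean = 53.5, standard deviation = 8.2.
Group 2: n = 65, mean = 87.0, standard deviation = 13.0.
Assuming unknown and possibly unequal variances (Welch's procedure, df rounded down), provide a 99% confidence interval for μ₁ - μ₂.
(-38.63, -28.37)

Difference: x̄₁ - x̄₂ = -33.50
SE = √(s₁²/n₁ + s₂²/n₂) = √(8.2²/55 + 13.0²/65) = 1.9551
df = 109.61 → 109 (Welch–Satterthwaite, rounded down)
t* = 2.622

CI: -33.50 ± 2.622 · 1.9551 = -33.50 ± 5.13 = (-38.63, -28.37)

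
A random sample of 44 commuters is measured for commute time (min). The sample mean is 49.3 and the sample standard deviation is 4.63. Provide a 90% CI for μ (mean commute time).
(48.13, 50.47)

t-interval (σ unknown):
df = n - 1 = 43
t* = 1.681 for 90% confidence

Margin of error = t* · s/√n = 1.681 · 4.63/√44 = 1.17

CI: (48.13, 50.47)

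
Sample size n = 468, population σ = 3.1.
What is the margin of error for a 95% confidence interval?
Margin of error = 0.28

Margin of error = z* · σ/√n
= 1.960 · 3.1/√468
= 1.960 · 3.1/21.6333
= 0.28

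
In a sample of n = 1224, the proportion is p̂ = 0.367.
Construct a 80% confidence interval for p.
(0.349, 0.385)

Proportion CI:
SE = √(p̂(1-p̂)/n) = √(0.367 · 0.633 / 1224) = 0.01378

z* = 1.282
Margin = z* · SE = 1.282 · 0.01378 = 0.0177

CI: 0.367 ± 0.0177 = (0.349, 0.385)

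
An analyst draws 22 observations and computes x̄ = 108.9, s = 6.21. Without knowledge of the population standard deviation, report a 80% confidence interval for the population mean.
(107.15, 110.65)

t-interval (σ unknown):
df = n - 1 = 21
t* = 1.323 for 80% confidence

Margin of error = t* · s/√n = 1.323 · 6.21/√22 = 1.75

CI: (107.15, 110.65)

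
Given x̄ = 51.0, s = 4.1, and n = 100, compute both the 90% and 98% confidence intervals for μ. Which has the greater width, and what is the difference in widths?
98% CI is wider by 0.58

df = 99
90% CI: t* = 1.660, (50.32, 51.68), width = 2 · t* · s/√n = 1.36
98% CI: t* = 2.365, (50.03, 51.97), width = 2 · t* · s/√n = 1.94

The 98% CI is wider by 1.94 - 1.36 = 0.58.
Higher confidence requires a wider interval.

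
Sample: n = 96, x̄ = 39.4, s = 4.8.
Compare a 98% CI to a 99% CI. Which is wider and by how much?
99% CI is wider by 0.26

df = 95
98% CI: t* = 2.366, (38.24, 40.56), width = 2 · t* · s/√n = 2.32
99% CI: t* = 2.629, (38.11, 40.69), width = 2 · t* · s/√n = 2.58

The 99% CI is wider by 2.58 - 2.32 = 0.26.
Higher confidence requires a wider interval.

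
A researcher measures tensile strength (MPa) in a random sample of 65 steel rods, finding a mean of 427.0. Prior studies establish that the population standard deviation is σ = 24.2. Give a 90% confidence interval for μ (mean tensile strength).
(422.06, 431.94)

z-interval (σ known):
z* = 1.645 for 90% confidence

Margin of error = z* · σ/√n = 1.645 · 24.2/√65 = 4.94

CI: (427.0 - 4.94, 427.0 + 4.94) = (422.06, 431.94)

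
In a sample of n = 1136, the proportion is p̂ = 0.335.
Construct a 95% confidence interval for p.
(0.308, 0.362)

Proportion CI:
SE = √(p̂(1-p̂)/n) = √(0.335 · 0.665 / 1136) = 0.01400

z* = 1.960
Margin = z* · SE = 1.960 · 0.01400 = 0.0274

CI: 0.335 ± 0.0274 = (0.308, 0.362)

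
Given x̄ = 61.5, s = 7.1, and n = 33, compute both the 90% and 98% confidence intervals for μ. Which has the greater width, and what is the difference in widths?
98% CI is wider by 1.86

df = 32
90% CI: t* = 1.694, (59.41, 63.59), width = 2 · t* · s/√n = 4.19
98% CI: t* = 2.449, (58.47, 64.53), width = 2 · t* · s/√n = 6.05

The 98% CI is wider by 6.05 - 4.19 = 1.86.
Higher confidence requires a wider interval.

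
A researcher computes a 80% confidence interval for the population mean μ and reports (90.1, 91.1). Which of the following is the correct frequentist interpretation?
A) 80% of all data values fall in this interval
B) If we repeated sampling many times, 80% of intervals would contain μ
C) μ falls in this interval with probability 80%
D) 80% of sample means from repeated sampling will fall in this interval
B

A) Wrong — a CI is about the parameter μ, not individual data values.
B) Correct — this is the frequentist long-run coverage interpretation.
C) Wrong — μ is fixed; the randomness lives in the interval, not in μ.
D) Wrong — coverage applies to intervals containing μ, not to future x̄ values.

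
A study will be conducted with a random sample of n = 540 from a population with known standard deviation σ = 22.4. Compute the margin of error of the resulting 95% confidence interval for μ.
Margin of error = 1.89

Margin of error = z* · σ/√n
= 1.960 · 22.4/√540
= 1.960 · 22.4/23.2379
= 1.89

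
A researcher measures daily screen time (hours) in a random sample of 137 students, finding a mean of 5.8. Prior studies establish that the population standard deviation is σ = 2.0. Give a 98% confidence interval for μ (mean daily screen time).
(5.40, 6.20)

z-interval (σ known):
z* = 2.326 for 98% confidence

Margin of error = z* · σ/√n = 2.326 · 2.0/√137 = 0.40

CI: (5.8 - 0.40, 5.8 + 0.40) = (5.40, 6.20)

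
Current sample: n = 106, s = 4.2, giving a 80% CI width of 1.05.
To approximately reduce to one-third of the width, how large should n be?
n ≈ 954

CI width ∝ 1/√n
To reduce width by factor 3, need √n to grow by 3 → need 3² = 9 times as many samples.

Current: n = 106, width = 1.05
New: n = 954, width ≈ 0.35

Width reduced by factor of 1.05/0.35 = 3.00.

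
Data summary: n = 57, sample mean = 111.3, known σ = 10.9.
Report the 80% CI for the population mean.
(109.45, 113.15)

z-interval (σ known):
z* = 1.282 for 80% confidence

Margin of error = z* · σ/√n = 1.282 · 10.9/√57 = 1.85

CI: (111.3 - 1.85, 111.3 + 1.85) = (109.45, 113.15)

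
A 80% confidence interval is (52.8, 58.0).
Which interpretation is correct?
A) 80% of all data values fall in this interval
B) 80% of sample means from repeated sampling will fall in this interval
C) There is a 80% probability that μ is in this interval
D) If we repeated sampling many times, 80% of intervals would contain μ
D

A) Wrong — a CI is about the parameter μ, not individual data values.
B) Wrong — coverage applies to intervals containing μ, not to future x̄ values.
C) Wrong — μ is fixed; the randomness lives in the interval, not in μ.
D) Correct — this is the frequentist long-run coverage interpretation.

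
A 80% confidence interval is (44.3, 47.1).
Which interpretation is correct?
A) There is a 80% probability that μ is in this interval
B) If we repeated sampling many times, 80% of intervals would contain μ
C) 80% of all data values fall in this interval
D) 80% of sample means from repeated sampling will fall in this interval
B

A) Wrong — μ is fixed; the randomness lives in the interval, not in μ.
B) Correct — this is the frequentist long-run coverage interpretation.
C) Wrong — a CI is about the parameter μ, not individual data values.
D) Wrong — coverage applies to intervals containing μ, not to future x̄ values.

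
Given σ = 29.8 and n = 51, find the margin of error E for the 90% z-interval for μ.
Margin of error = 6.86

Margin of error = z* · σ/√n
= 1.645 · 29.8/√51
= 1.645 · 29.8/7.1414
= 6.86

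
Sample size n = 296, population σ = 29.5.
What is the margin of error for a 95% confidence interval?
Margin of error = 3.36

Margin of error = z* · σ/√n
= 1.960 · 29.5/√296
= 1.960 · 29.5/17.2047
= 3.36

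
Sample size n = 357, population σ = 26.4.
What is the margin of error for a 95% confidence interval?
Margin of error = 2.74

Margin of error = z* · σ/√n
= 1.960 · 26.4/√357
= 1.960 · 26.4/18.8944
= 2.74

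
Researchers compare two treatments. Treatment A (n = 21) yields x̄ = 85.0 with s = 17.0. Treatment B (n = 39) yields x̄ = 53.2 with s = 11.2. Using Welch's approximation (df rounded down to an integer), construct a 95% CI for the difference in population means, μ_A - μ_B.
(23.37, 40.23)

Difference: x̄₁ - x̄₂ = 31.80
SE = √(s₁²/n₁ + s₂²/n₂) = √(17.0²/21 + 11.2²/39) = 4.1205
df = 29.59 → 29 (Welch–Satterthwaite, rounded down)
t* = 2.045

CI: 31.80 ± 2.045 · 4.1205 = 31.80 ± 8.43 = (23.37, 40.23)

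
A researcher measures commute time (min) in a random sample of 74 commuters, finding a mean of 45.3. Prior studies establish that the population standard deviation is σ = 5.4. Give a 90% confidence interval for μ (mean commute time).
(44.27, 46.33)

z-interval (σ known):
z* = 1.645 for 90% confidence

Margin of error = z* · σ/√n = 1.645 · 5.4/√74 = 1.03

CI: (45.3 - 1.03, 45.3 + 1.03) = (44.27, 46.33)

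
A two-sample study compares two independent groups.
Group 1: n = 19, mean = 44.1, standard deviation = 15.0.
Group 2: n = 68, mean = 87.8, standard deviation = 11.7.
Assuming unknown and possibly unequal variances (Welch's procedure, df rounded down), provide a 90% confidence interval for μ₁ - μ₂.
(-50.07, -37.33)

Difference: x̄₁ - x̄₂ = -43.70
SE = √(s₁²/n₁ + s₂²/n₂) = √(15.0²/19 + 11.7²/68) = 3.7223
df = 24.45 → 24 (Welch–Satterthwaite, rounded down)
t* = 1.711

CI: -43.70 ± 1.711 · 3.7223 = -43.70 ± 6.37 = (-50.07, -37.33)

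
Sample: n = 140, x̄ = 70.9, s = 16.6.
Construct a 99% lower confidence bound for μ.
μ ≥ 67.60

Lower bound (one-sided):
t* = 2.353 (one-sided for 99%)
Lower bound = x̄ - t* · s/√n = 70.9 - 2.353 · 16.6/√140 = 67.60

We are 99% confident that μ ≥ 67.60.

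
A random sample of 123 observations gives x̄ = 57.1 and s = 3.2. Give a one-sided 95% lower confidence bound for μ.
μ ≥ 56.62

Lower bound (one-sided):
t* = 1.657 (one-sided for 95%)
Lower bound = x̄ - t* · s/√n = 57.1 - 1.657 · 3.2/√123 = 56.62

We are 95% confident that μ ≥ 56.62.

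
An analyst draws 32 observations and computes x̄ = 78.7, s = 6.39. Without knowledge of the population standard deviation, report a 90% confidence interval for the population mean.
(76.78, 80.62)

t-interval (σ unknown):
df = n - 1 = 31
t* = 1.696 for 90% confidence

Margin of error = t* · s/√n = 1.696 · 6.39/√32 = 1.92

CI: (76.78, 80.62)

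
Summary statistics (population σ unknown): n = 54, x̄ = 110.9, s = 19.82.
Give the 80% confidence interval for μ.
(107.40, 114.40)

t-interval (σ unknown):
df = n - 1 = 53
t* = 1.298 for 80% confidence

Margin of error = t* · s/√n = 1.298 · 19.82/√54 = 3.50

CI: (107.40, 114.40)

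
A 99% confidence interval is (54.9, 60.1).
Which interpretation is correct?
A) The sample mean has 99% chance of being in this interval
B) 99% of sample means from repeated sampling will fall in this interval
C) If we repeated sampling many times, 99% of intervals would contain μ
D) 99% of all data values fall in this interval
C

A) Wrong — x̄ is observed and sits in the interval by construction.
B) Wrong — coverage applies to intervals containing μ, not to future x̄ values.
C) Correct — this is the frequentist long-run coverage interpretation.
D) Wrong — a CI is about the parameter μ, not individual data values.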